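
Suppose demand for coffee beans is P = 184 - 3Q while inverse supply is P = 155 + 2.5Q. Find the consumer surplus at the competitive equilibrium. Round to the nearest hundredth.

41.70

Set 184 - 3Q = 155 + 2.5Q, which gives 29 = 5.5Q, so Q* = 5.2727 and P* = 184 - 3(5.2727) = 168.1818.
CS is the area between the demand curve and P* from 0 to Q*: (1/2)(5.2727)(15.8182) = 41.7025.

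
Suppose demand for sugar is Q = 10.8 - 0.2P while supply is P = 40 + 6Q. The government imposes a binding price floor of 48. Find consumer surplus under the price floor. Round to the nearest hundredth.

Rewriting demand in inverse form: P = 54 - 5Q.
Without the control, 54 - 5Q = 40 + 6Q so Q* = 1.2727 and P* = 47.6364.
At P = 48, buyers demand (54 - 48)/5 = 1.2 while sellers would supply more, so the quantity traded is 1.2 at price 48.
CS is the triangle under demand above 48: (1/2)(1.2)(54 - 48) = 3.6.

3.60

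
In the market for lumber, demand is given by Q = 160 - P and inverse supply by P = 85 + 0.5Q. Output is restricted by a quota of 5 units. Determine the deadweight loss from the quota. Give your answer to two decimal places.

1518.75

Rewriting demand in inverse form: P = 160 - Q.
Without the quota, 160 - Q = 85 + 0.5Q gives Q* = 50.
At Q = 5 the demand price is 160 - (5) = 155 and the supply price is 85 + 0.5(5) = 87.5.
DWL = (1/2)(gap between curves at 5) x (Q* - 5) = (1/2)(67.5)(45) = 1518.75.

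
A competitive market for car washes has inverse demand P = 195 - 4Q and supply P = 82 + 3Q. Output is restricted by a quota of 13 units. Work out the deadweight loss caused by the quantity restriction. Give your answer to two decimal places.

Unrestricted equilibrium: Q* = (195 - 82)/(4 + 3) = 16.1429.
At Q = 13 the demand price is 195 - 4(13) = 143 and the supply price is 82 + 3(13) = 121.
DWL = (1/2)(gap between curves at 13) x (Q* - 13) = (1/2)(22)(3.1429) = 34.5714.

34.57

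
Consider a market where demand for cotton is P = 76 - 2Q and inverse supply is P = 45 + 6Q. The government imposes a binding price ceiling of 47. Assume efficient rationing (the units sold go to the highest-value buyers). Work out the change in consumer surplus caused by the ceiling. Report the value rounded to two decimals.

-5.46

Free-market equilibrium: 76 - 2Q = 45 + 6Q gives Q* = 3.875, P* = 68.25.
At P = 47, sellers supply (47 - 45)/6 = 0.3333 while buyers want more, so the quantity traded is 0.3333 at price 47.
CS goes from (1/2)(3.875)(7.75) = 15.0156 to 9.5556 (computed as (76 - 47)(0.3333) - (1/2)(2)(0.3333)^2), a change of -5.4601.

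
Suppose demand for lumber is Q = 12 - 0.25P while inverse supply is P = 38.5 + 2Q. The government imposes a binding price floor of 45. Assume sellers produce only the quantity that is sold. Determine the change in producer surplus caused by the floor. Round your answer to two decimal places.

1.81

Rewriting demand in inverse form: P = 48 - 4Q.
Free-market equilibrium: 48 - 4Q = 38.5 + 2Q gives Q* = 1.5833, P* = 41.6667.
At P = 45, buyers demand (48 - 45)/4 = 0.75 while sellers would supply more, so the quantity traded is 0.75 at price 45.
PS goes from (1/2)(1.5833)(3.1667) = 2.5069 to 4.3125 (computed as (45 - 38.5)(0.75) - (1/2)(2)(0.75)^2), a change of 1.8056.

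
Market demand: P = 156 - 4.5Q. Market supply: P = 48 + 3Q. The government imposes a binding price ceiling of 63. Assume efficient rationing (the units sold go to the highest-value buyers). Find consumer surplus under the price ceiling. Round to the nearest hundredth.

Without the control, 156 - 4.5Q = 48 + 3Q so Q* = 14.4 and P* = 91.2.
At P = 63, sellers supply (63 - 48)/3 = 5 while buyers want more, so the quantity traded is 5 at price 63.
The demand price at Q = 5 is 133.5. CS is the trapezoid between demand and 63 over [0, 5]: (1/2)[(156 - 63) + (133.5 - 63)](5) = 408.75.

408.75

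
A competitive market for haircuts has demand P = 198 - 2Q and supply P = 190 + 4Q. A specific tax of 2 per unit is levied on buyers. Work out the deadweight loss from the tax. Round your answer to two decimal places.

Without the tax, 198 - 2Q = 190 + 4Q so Q* = 1.3333 and P* = 195.3333.
A tax on buyers shifts demand down by 2: (198 - 2) - 2Q = 190 + 4Q, so Q_t = 1. Buyers pay P_b = 196; sellers receive P_s = P_b - 2 = 194.
The welfare triangle lost has base Q* - Q_t = 0.3333 and height t = 2, so DWL = (1/2)(0.3333)(2) = 0.3333.

0.33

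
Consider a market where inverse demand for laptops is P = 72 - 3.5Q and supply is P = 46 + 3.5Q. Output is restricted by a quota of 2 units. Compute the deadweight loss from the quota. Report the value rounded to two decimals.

Unrestricted equilibrium: Q* = (72 - 46)/(3.5 + 3.5) = 3.7143.
At Q = 2 the demand price is 72 - 3.5(2) = 65 and the supply price is 46 + 3.5(2) = 53.
DWL = (1/2)(gap between curves at 2) x (Q* - 2) = (1/2)(12)(1.7143) = 10.2857.

10.29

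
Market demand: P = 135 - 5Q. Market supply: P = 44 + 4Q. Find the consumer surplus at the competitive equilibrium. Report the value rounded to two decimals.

255.59

Set 135 - 5Q = 44 + 4Q, which gives 91 = 9Q, so Q* = 10.1111 and P* = 135 - 5(10.1111) = 84.4444.
Consumer surplus is the triangle under demand above P*: (1/2)(10.1111)(135 - 84.4444) = (1/2)(10.1111)(50.5556) = 255.5864.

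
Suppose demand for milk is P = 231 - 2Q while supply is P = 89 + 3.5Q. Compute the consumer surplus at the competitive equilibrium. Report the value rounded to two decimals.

Equilibrium: 231 - 2Q = 89 + 3.5Q, so Q* = 25.8182 and P* = 179.3636.
CS is the area between the demand curve and P* from 0 to Q*: (1/2)(25.8182)(51.6364) = 666.5785.

666.58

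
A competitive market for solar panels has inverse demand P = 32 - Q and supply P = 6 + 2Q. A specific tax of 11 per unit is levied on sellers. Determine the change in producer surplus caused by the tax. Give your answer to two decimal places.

Without the tax, 32 - Q = 6 + 2Q so Q* = 8.6667 and P* = 23.3333.
With the tax, sellers need 11 more per unit: 32 - Q = 6 + 2Q + 11, so Q_t = 5. Buyers pay P_b = 27; sellers receive P_s = P_b - 11 = 16.
PS falls from (1/2)(8.6667)(17.3333) = 75.1111 to (1/2)(5)(10) = 25, a change of -50.1111.

-50.11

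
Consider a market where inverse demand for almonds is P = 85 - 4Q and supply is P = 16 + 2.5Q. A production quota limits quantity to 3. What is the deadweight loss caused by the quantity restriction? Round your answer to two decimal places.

188.48

Without the quota, 85 - 4Q = 16 + 2.5Q gives Q* = 10.6154.
At Q = 3 the demand price is 85 - 4(3) = 73 and the supply price is 16 + 2.5(3) = 23.5.
Deadweight loss is the triangle between the curves from 3 to 10.6154: (1/2)(73 - 23.5)(10.6154 - 3) = 188.4808.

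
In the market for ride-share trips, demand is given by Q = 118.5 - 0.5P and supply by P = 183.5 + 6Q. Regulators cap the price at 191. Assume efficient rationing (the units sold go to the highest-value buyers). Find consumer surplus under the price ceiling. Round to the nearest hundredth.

55.94

Rewriting demand in inverse form: P = 237 - 2Q.
Without the control, 237 - 2Q = 183.5 + 6Q so Q* = 6.6875 and P* = 223.625.
At the ceiling price 191, quantity supplied is (191 - 183.5)/6 = 1.25; supply is the short side, so Q = 1.25 trades at P = 191.
The demand price at Q = 1.25 is 234.5. CS is the trapezoid between demand and 191 over [0, 1.25]: (1/2)[(237 - 191) + (234.5 - 191)](1.25) = 55.9375.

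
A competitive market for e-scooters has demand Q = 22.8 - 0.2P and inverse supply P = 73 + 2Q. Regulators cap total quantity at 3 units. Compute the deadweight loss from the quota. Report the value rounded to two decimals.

Rewriting demand in inverse form: P = 114 - 5Q.
Without the quota, 114 - 5Q = 73 + 2Q gives Q* = 5.8571.
At Q = 3 the demand price is 114 - 5(3) = 99 and the supply price is 73 + 2(3) = 79.
Deadweight loss is the triangle between the curves from 3 to 5.8571: (1/2)(99 - 79)(5.8571 - 3) = 28.5714.

28.57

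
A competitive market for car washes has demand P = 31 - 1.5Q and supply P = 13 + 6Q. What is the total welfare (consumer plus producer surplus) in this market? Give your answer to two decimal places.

21.60

Set 31 - 1.5Q = 13 + 6Q, which gives 18 = 7.5Q, so Q* = 2.4 and P* = 31 - 1.5(2.4) = 27.4.
Total surplus is the full triangle between the curves from 0 to Q*: (1/2)(2.4)(31 - 13) = 21.6.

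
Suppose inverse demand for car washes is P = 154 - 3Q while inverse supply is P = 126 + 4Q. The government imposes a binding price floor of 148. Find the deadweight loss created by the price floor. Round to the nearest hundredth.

Free-market equilibrium: 154 - 3Q = 126 + 4Q gives Q* = 4, P* = 142.
At P = 148, buyers demand (154 - 148)/3 = 2 while sellers would supply more, so the quantity traded is 2 at price 148.
At Q = 2 the demand price is 148 and the supply price is 134. Deadweight loss is the triangle between the curves from 2 to 4: (1/2)(148 - 134)(4 - 2) = 14.

14.00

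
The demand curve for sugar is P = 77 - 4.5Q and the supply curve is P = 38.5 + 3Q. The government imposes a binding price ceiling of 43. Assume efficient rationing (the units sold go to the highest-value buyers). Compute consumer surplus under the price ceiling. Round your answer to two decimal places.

45.94

Free-market equilibrium: 77 - 4.5Q = 38.5 + 3Q gives Q* = 5.1333, P* = 53.9.
At P = 43, sellers supply (43 - 38.5)/3 = 1.5 while buyers want more, so the quantity traded is 1.5 at price 43.
The demand price at Q = 1.5 is 70.25. CS is the trapezoid between demand and 43 over [0, 1.5]: (1/2)[(77 - 43) + (70.25 - 43)](1.5) = 45.9375.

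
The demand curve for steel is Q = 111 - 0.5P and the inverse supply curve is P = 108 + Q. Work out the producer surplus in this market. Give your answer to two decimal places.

Rewriting demand in inverse form: P = 222 - 2Q.
Equilibrium: 222 - 2Q = 108 + Q, so Q* = 38 and P* = 146.
PS is the area between P* and the supply curve from 0 to Q*: (1/2)(38)(38) = 722.

722.00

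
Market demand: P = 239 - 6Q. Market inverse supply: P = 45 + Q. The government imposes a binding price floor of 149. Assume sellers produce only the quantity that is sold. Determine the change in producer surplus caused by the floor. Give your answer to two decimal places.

Without the control, 239 - 6Q = 45 + Q so Q* = 27.7143 and P* = 72.7143.
At P = 149, buyers demand (239 - 149)/6 = 15 while sellers would supply more, so the quantity traded is 15 at price 149.
PS goes from (1/2)(27.7143)(27.7143) = 384.0408 to 1447.5 (computed as (149 - 45)(15) - (1/2)(1)(15)^2), a change of 1063.4592.

1063.46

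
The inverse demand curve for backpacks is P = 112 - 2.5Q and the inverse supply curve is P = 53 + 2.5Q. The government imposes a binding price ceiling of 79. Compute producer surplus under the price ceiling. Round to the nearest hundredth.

135.20

Without the control, 112 - 2.5Q = 53 + 2.5Q so Q* = 11.8 and P* = 82.5.
At the ceiling price 79, quantity supplied is (79 - 53)/2.5 = 10.4; supply is the short side, so Q = 10.4 trades at P = 79.
PS is the triangle above supply below 79: (1/2)(10.4)(79 - 53) = 135.2.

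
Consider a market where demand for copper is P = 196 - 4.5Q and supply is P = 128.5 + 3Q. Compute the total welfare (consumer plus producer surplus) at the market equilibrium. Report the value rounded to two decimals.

Set 196 - 4.5Q = 128.5 + 3Q, which gives 67.5 = 7.5Q, so Q* = 9 and P* = 196 - 4.5(9) = 155.5.
CS = (1/2)(9)(40.5) = 182.25 and PS = (1/2)(9)(27) = 121.5, so total surplus = 303.75.

303.75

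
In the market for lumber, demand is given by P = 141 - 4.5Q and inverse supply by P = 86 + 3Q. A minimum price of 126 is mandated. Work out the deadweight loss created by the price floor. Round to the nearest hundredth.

Without the control, 141 - 4.5Q = 86 + 3Q so Q* = 7.3333 and P* = 108.
At P = 126, buyers demand (141 - 126)/4.5 = 3.3333 while sellers would supply more, so the quantity traded is 3.3333 at price 126.
The lost-trades triangle has base Q* - 3.3333 = 4 and height equal to the gap between the curves at Q = 3.3333, which is 126 - 96 = 30. DWL = (1/2)(4)(30) = 60.

60.00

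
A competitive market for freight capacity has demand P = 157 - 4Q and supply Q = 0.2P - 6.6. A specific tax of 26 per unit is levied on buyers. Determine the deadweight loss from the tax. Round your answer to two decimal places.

Rewriting supply in inverse form: P = 33 + 5Q.
Pre-tax equilibrium: 157 - 4Q = 33 + 5Q gives Q* = 13.7778, P* = 101.8889.
A tax on buyers shifts demand down by 26: (157 - 26) - 4Q = 33 + 5Q, so Q_t = 10.8889. Buyers pay P_b = 113.4444; sellers receive P_s = P_b - 26 = 87.4444.
Deadweight loss is the triangle between the curves from Q_t to Q*: (1/2)(13.7778 - 10.8889)(26) = 37.5556.

37.56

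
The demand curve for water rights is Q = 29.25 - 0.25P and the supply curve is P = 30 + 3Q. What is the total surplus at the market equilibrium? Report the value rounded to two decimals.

Rewriting demand in inverse form: P = 117 - 4Q.
Equilibrium: 117 - 4Q = 30 + 3Q, so Q* = 12.4286 and P* = 67.2857.
CS = (1/2)(12.4286)(49.7143) = 308.9388 and PS = (1/2)(12.4286)(37.2857) = 231.7041, so total surplus = 540.6429.

540.64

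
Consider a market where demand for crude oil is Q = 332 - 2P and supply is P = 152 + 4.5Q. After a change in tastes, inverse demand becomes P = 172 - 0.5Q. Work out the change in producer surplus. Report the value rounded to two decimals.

18.36

Rewriting demand in inverse form: P = 166 - 0.5Q.
Initial equilibrium: Q_0 = 2.8, P_0 = 164.6; CS_0 = (1/2)(2.8)(1.4) = 1.96, PS_0 = (1/2)(2.8)(12.6) = 17.64.
New equilibrium: 172 - 0.5Q = 152 + 4.5Q gives Q_1 = 4, P_1 = 170; CS_1 = 4, PS_1 = 36.
Change in producer surplus = 36 - 17.64 = 18.36.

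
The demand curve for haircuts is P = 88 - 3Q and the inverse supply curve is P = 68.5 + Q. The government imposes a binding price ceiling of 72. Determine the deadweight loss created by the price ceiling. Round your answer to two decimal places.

Without the control, 88 - 3Q = 68.5 + Q so Q* = 4.875 and P* = 73.375.
At the ceiling price 72, quantity supplied is (72 - 68.5)/1 = 3.5; supply is the short side, so Q = 3.5 trades at P = 72.
The lost-trades triangle has base Q* - 3.5 = 1.375 and height equal to the gap between the curves at Q = 3.5, which is 77.5 - 72 = 5.5. DWL = (1/2)(1.375)(5.5) = 3.7812.

3.78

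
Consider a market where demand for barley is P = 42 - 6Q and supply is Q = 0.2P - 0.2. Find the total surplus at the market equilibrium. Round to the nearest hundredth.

Rewriting supply in inverse form: P = 1 + 5Q.
Equilibrium: 42 - 6Q = 1 + 5Q, so Q* = 3.7273 and P* = 19.6364.
Total surplus is the full triangle between the curves from 0 to Q*: (1/2)(3.7273)(42 - 1) = 76.4091.

76.41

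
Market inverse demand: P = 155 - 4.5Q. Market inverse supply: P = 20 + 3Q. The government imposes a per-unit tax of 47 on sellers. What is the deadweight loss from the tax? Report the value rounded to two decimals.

Pre-tax equilibrium: 155 - 4.5Q = 20 + 3Q gives Q* = 18, P* = 74.
With the tax, sellers need 47 more per unit: 155 - 4.5Q = 20 + 3Q + 47, so Q_t = 11.7333. Buyers pay P_b = 102.2; sellers receive P_s = P_b - 47 = 55.2.
The welfare triangle lost has base Q* - Q_t = 6.2667 and height t = 47, so DWL = (1/2)(6.2667)(47) = 147.2667.

147.27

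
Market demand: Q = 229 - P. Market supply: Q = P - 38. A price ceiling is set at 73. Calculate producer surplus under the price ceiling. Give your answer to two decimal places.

Rewriting demand in inverse form: P = 229 - Q.
Rewriting supply in inverse form: P = 38 + Q.
Without the control, 229 - Q = 38 + Q so Q* = 95.5 and P* = 133.5.
At P = 73, sellers supply (73 - 38)/1 = 35 while buyers want more, so the quantity traded is 35 at price 73.
PS is the triangle above supply below 73: (1/2)(35)(73 - 38) = 612.5.

612.50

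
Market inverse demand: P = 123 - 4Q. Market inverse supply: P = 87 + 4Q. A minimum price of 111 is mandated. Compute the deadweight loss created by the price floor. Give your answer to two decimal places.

9.00

Free-market equilibrium: 123 - 4Q = 87 + 4Q gives Q* = 4.5, P* = 105.
At P = 111, buyers demand (123 - 111)/4 = 3 while sellers would supply more, so the quantity traded is 3 at price 111.
At Q = 3 the demand price is 111 and the supply price is 99. Deadweight loss is the triangle between the curves from 3 to 4.5: (1/2)(111 - 99)(4.5 - 3) = 9.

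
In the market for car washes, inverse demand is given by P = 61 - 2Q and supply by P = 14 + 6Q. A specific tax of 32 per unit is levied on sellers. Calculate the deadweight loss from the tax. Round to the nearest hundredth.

64.00

Pre-tax equilibrium: 61 - 2Q = 14 + 6Q gives Q* = 5.875, P* = 49.25.
A tax on sellers shifts supply up by 32: 61 - 2Q = 14 + 6Q + 32, so Q_t = 1.875. Buyers pay P_b = 57.25; sellers receive P_s = P_b - 32 = 25.25.
The welfare triangle lost has base Q* - Q_t = 4 and height t = 32, so DWL = (1/2)(4)(32) = 64.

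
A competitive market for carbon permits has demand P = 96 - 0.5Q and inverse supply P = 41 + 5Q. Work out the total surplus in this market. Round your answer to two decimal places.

275.00

Set 96 - 0.5Q = 41 + 5Q, which gives 55 = 5.5Q, so Q* = 10 and P* = 96 - 0.5(10) = 91.
Total surplus is the full triangle between the curves from 0 to Q*: (1/2)(10)(96 - 41) = 275.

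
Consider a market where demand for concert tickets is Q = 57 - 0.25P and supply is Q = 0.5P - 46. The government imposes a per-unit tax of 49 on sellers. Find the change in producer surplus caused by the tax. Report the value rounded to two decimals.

-303.53

Rewriting demand in inverse form: P = 228 - 4Q.
Rewriting supply in inverse form: P = 92 + 2Q.
Without the tax, 228 - 4Q = 92 + 2Q so Q* = 22.6667 and P* = 137.3333.
With the tax, sellers need 49 more per unit: 228 - 4Q = 92 + 2Q + 49, so Q_t = 14.5. Buyers pay P_b = 170; sellers receive P_s = P_b - 49 = 121.
PS falls from (1/2)(22.6667)(45.3333) = 513.7778 to (1/2)(14.5)(29) = 210.25, a change of -303.5278.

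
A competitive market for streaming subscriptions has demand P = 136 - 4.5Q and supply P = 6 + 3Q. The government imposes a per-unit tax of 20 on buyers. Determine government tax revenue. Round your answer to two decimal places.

Pre-tax equilibrium: 136 - 4.5Q = 6 + 3Q gives Q* = 17.3333, P* = 58.
With the tax, buyers' net willingness to pay falls by 20: (136 - 20) - 4.5Q = 6 + 3Q, so Q_t = 14.6667. Buyers pay P_b = 70; sellers receive P_s = P_b - 20 = 50.
Revenue is the tax times quantity traded: 20 x 14.6667 = 293.3333.

293.33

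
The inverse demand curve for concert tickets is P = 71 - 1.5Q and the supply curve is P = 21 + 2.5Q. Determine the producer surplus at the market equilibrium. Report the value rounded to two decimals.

195.31

Set 71 - 1.5Q = 21 + 2.5Q, which gives 50 = 4Q, so Q* = 12.5 and P* = 71 - 1.5(12.5) = 52.25.
Producer surplus is the triangle above supply below P*: (1/2)(12.5)(52.25 - 21) = (1/2)(12.5)(31.25) = 195.3125.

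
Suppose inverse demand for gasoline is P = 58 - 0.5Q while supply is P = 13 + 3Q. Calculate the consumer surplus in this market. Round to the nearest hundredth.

Set 58 - 0.5Q = 13 + 3Q, which gives 45 = 3.5Q, so Q* = 12.8571 and P* = 58 - 0.5(12.8571) = 51.5714.
The demand choke price is 58, so CS = (1/2)(Q*)(58 - P*) = (1/2)(12.8571)(6.4286) = 41.3265.

41.33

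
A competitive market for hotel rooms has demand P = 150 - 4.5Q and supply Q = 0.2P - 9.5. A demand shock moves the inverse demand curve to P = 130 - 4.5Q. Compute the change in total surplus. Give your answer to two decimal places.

-194.74

Rewriting supply in inverse form: P = 47.5 + 5Q.
Initial equilibrium: Q_0 = 10.7895, P_0 = 101.4474; CS_0 = (1/2)(10.7895)(48.5526) = 261.9287, PS_0 = (1/2)(10.7895)(53.9474) = 291.0319.
New equilibrium: 130 - 4.5Q = 47.5 + 5Q gives Q_1 = 8.6842, P_1 = 90.9211; CS_1 = 169.6849, PS_1 = 188.5388.
Change in total surplus = (169.6849 + 188.5388) - (261.9287 + 291.0319) = -194.7368.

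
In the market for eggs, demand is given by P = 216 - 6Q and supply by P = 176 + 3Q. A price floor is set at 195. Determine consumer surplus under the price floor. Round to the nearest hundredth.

36.75

Without the control, 216 - 6Q = 176 + 3Q so Q* = 4.4444 and P* = 189.3333.
At the floor price 195, quantity demanded is (216 - 195)/6 = 3.5; demand is the short side, so Q = 3.5 trades at P = 195.
CS is the triangle under demand above 195: (1/2)(3.5)(216 - 195) = 36.75.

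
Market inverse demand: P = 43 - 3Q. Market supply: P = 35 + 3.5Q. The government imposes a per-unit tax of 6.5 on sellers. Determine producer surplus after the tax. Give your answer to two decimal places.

Without the tax, 43 - 3Q = 35 + 3.5Q so Q* = 1.2308 and P* = 39.3077.
A tax on sellers shifts supply up by 6.5: 43 - 3Q = 35 + 3.5Q + 6.5, so Q_t = 0.2308. Buyers pay P_b = 42.3077; sellers receive P_s = P_b - 6.5 = 35.8077.
PS = (1/2)(Q_t)(P_s - 35) = (1/2)(0.2308)(0.8077) = 0.0932.

0.09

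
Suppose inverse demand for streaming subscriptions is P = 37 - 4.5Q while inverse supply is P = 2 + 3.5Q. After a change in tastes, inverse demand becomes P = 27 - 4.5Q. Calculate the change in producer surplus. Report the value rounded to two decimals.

Initial equilibrium: Q_0 = 4.375, P_0 = 17.3125; CS_0 = (1/2)(4.375)(19.6875) = 43.0664, PS_0 = (1/2)(4.375)(15.3125) = 33.4961.
New equilibrium: 27 - 4.5Q = 2 + 3.5Q gives Q_1 = 3.125, P_1 = 12.9375; CS_1 = 21.9727, PS_1 = 17.0898.
Change in producer surplus = 17.0898 - 33.4961 = -16.4062.

-16.41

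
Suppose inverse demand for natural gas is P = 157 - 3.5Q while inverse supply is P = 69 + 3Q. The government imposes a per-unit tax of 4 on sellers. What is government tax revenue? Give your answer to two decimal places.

51.69

Without the tax, 157 - 3.5Q = 69 + 3Q so Q* = 13.5385 and P* = 109.6154.
A tax on sellers shifts supply up by 4: 157 - 3.5Q = 69 + 3Q + 4, so Q_t = 12.9231. Buyers pay P_b = 111.7692; sellers receive P_s = P_b - 4 = 107.7692.
Tax revenue = t x Q_t = 4 x 12.9231 = 51.6923.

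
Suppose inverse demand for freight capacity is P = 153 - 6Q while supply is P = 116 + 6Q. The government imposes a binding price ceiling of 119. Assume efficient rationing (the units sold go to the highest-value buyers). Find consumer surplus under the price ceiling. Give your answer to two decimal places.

16.25

Free-market equilibrium: 153 - 6Q = 116 + 6Q gives Q* = 3.0833, P* = 134.5.
At the ceiling price 119, quantity supplied is (119 - 116)/6 = 0.5; supply is the short side, so Q = 0.5 trades at P = 119.
The demand price at Q = 0.5 is 150. CS is the trapezoid between demand and 119 over [0, 0.5]: (1/2)[(153 - 119) + (150 - 119)](0.5) = 16.25.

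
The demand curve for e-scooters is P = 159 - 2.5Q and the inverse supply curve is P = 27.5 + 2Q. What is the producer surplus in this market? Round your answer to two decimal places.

Equilibrium: 159 - 2.5Q = 27.5 + 2Q, so Q* = 29.2222 and P* = 85.9444.
PS is the area between P* and the supply curve from 0 to Q*: (1/2)(29.2222)(58.4444) = 853.9383.

853.94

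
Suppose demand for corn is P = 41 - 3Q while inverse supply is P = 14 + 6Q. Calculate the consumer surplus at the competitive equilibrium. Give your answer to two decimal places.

Equilibrium: 41 - 3Q = 14 + 6Q, so Q* = 3 and P* = 32.
CS is the area between the demand curve and P* from 0 to Q*: (1/2)(3)(9) = 13.5.

13.50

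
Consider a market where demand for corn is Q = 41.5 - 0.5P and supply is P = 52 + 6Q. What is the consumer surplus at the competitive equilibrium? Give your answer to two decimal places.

Rewriting demand in inverse form: P = 83 - 2Q.
Set 83 - 2Q = 52 + 6Q, which gives 31 = 8Q, so Q* = 3.875 and P* = 83 - 2(3.875) = 75.25.
Consumer surplus is the triangle under demand above P*: (1/2)(3.875)(83 - 75.25) = (1/2)(3.875)(7.75) = 15.0156.

15.02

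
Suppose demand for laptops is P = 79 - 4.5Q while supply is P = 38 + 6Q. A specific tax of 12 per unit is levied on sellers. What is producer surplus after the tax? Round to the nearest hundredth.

Without the tax, 79 - 4.5Q = 38 + 6Q so Q* = 3.9048 and P* = 61.4286.
With the tax, sellers need 12 more per unit: 79 - 4.5Q = 38 + 6Q + 12, so Q_t = 2.7619. Buyers pay P_b = 66.5714; sellers receive P_s = P_b - 12 = 54.5714.
Producer surplus is the triangle above supply below P_s: (1/2)(2.7619)(54.5714 - 38) = 22.8844.

22.88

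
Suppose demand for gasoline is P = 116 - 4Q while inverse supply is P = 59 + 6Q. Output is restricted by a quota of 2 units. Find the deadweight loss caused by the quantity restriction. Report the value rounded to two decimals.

68.45

Without the quota, 116 - 4Q = 59 + 6Q gives Q* = 5.7.
At Q = 2 the demand price is 116 - 4(2) = 108 and the supply price is 59 + 6(2) = 71.
DWL = (1/2)(gap between curves at 2) x (Q* - 2) = (1/2)(37)(3.7) = 68.45.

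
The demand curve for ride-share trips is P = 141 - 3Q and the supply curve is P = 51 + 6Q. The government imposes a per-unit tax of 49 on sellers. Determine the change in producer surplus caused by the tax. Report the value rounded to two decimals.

-237.74

Pre-tax equilibrium: 141 - 3Q = 51 + 6Q gives Q* = 10, P* = 111.
A tax on sellers shifts supply up by 49: 141 - 3Q = 51 + 6Q + 49, so Q_t = 4.5556. Buyers pay P_b = 127.3333; sellers receive P_s = P_b - 49 = 78.3333.
PS falls from (1/2)(10)(60) = 300 to (1/2)(4.5556)(27.3333) = 62.2593, a change of -237.7407.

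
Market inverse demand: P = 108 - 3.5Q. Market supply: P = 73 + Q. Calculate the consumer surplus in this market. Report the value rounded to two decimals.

105.86

Set 108 - 3.5Q = 73 + Q, which gives 35 = 4.5Q, so Q* = 7.7778 and P* = 108 - 3.5(7.7778) = 80.7778.
The demand choke price is 108, so CS = (1/2)(Q*)(108 - P*) = (1/2)(7.7778)(27.2222) = 105.8642.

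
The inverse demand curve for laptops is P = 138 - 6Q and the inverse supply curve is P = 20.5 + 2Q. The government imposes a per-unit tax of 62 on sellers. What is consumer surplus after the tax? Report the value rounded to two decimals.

Without the tax, 138 - 6Q = 20.5 + 2Q so Q* = 14.6875 and P* = 49.875.
With the tax, sellers need 62 more per unit: 138 - 6Q = 20.5 + 2Q + 62, so Q_t = 6.9375. Buyers pay P_b = 96.375; sellers receive P_s = P_b - 62 = 34.375.
CS = (1/2)(Q_t)(138 - P_b) = (1/2)(6.9375)(41.625) = 144.3867.

144.39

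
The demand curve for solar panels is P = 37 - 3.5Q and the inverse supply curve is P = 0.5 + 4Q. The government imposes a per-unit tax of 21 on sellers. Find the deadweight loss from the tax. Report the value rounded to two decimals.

29.40

Pre-tax equilibrium: 37 - 3.5Q = 0.5 + 4Q gives Q* = 4.8667, P* = 19.9667.
With the tax, sellers need 21 more per unit: 37 - 3.5Q = 0.5 + 4Q + 21, so Q_t = 2.0667. Buyers pay P_b = 29.7667; sellers receive P_s = P_b - 21 = 8.7667.
The welfare triangle lost has base Q* - Q_t = 2.8 and height t = 21, so DWL = (1/2)(2.8)(21) = 29.4.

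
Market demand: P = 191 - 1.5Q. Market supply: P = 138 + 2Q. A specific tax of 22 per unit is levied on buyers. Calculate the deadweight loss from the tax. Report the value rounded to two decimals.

Pre-tax equilibrium: 191 - 1.5Q = 138 + 2Q gives Q* = 15.1429, P* = 168.2857.
With the tax, buyers' net willingness to pay falls by 22: (191 - 22) - 1.5Q = 138 + 2Q, so Q_t = 8.8571. Buyers pay P_b = 177.7143; sellers receive P_s = P_b - 22 = 155.7143.
The welfare triangle lost has base Q* - Q_t = 6.2857 and height t = 22, so DWL = (1/2)(6.2857)(22) = 69.1429.

69.14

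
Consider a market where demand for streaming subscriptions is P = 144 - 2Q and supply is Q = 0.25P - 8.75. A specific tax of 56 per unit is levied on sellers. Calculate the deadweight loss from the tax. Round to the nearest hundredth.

261.33

Rewriting supply in inverse form: P = 35 + 4Q.
Pre-tax equilibrium: 144 - 2Q = 35 + 4Q gives Q* = 18.1667, P* = 107.6667.
A tax on sellers shifts supply up by 56: 144 - 2Q = 35 + 4Q + 56, so Q_t = 8.8333. Buyers pay P_b = 126.3333; sellers receive P_s = P_b - 56 = 70.3333.
Deadweight loss is the triangle between the curves from Q_t to Q*: (1/2)(18.1667 - 8.8333)(56) = 261.3333.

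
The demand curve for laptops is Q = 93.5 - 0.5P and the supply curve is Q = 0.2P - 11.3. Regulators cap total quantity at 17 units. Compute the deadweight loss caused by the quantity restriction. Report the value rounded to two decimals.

9.45

Rewriting demand in inverse form: P = 187 - 2Q.
Rewriting supply in inverse form: P = 56.5 + 5Q.
Without the quota, 187 - 2Q = 56.5 + 5Q gives Q* = 18.6429.
At Q = 17 the demand price is 187 - 2(17) = 153 and the supply price is 56.5 + 5(17) = 141.5.
Deadweight loss is the triangle between the curves from 17 to 18.6429: (1/2)(153 - 141.5)(18.6429 - 17) = 9.4464.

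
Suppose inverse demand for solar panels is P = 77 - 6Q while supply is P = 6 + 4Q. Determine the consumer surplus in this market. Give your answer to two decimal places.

151.23

Equilibrium: 77 - 6Q = 6 + 4Q, so Q* = 7.1 and P* = 34.4.
The demand choke price is 77, so CS = (1/2)(Q*)(77 - P*) = (1/2)(7.1)(42.6) = 151.23.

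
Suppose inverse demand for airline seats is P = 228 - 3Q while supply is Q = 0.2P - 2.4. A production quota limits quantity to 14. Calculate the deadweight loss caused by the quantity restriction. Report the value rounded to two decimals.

676.00

Rewriting supply in inverse form: P = 12 + 5Q.
Unrestricted equilibrium: Q* = (228 - 12)/(3 + 5) = 27.
At Q = 14 the demand price is 228 - 3(14) = 186 and the supply price is 12 + 5(14) = 82.
Deadweight loss is the triangle between the curves from 14 to 27: (1/2)(186 - 82)(27 - 14) = 676.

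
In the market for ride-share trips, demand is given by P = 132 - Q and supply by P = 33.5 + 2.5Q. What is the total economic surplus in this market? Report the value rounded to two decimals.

1386.04

Equilibrium: 132 - Q = 33.5 + 2.5Q, so Q* = 28.1429 and P* = 103.8571.
CS = (1/2)(28.1429)(28.1429) = 396.0102 and PS = (1/2)(28.1429)(70.3571) = 990.0255, so total surplus = 1386.0357.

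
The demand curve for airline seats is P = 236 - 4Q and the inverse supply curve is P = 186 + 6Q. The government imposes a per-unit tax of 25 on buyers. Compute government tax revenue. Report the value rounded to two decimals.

Without the tax, 236 - 4Q = 186 + 6Q so Q* = 5 and P* = 216.
A tax on buyers shifts demand down by 25: (236 - 25) - 4Q = 186 + 6Q, so Q_t = 2.5. Buyers pay P_b = 226; sellers receive P_s = P_b - 25 = 201.
Revenue is the tax times quantity traded: 25 x 2.5 = 62.5.

62.50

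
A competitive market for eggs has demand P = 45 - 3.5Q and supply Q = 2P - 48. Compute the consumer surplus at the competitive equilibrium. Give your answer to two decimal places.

48.23

Rewriting supply in inverse form: P = 24 + 0.5Q.
Equilibrium: 45 - 3.5Q = 24 + 0.5Q, so Q* = 5.25 and P* = 26.625.
Consumer surplus is the triangle under demand above P*: (1/2)(5.25)(45 - 26.625) = (1/2)(5.25)(18.375) = 48.2344.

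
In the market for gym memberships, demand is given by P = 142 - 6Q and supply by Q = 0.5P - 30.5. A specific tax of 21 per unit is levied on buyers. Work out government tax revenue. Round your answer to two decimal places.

157.50

Rewriting supply in inverse form: P = 61 + 2Q.
Pre-tax equilibrium: 142 - 6Q = 61 + 2Q gives Q* = 10.125, P* = 81.25.
A tax on buyers shifts demand down by 21: (142 - 21) - 6Q = 61 + 2Q, so Q_t = 7.5. Buyers pay P_b = 97; sellers receive P_s = P_b - 21 = 76.
Tax revenue = t x Q_t = 21 x 7.5 = 157.5.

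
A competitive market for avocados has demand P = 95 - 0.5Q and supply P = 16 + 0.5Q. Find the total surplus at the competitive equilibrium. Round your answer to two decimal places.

Setting demand equal to supply, 79 = 1Q, so Q* = 79 and P* = 55.5.
Total surplus is the full triangle between the curves from 0 to Q*: (1/2)(79)(95 - 16) = 3120.5.

3120.50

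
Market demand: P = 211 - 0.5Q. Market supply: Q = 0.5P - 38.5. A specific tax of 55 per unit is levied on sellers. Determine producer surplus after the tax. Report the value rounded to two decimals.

Rewriting supply in inverse form: P = 77 + 2Q.
Without the tax, 211 - 0.5Q = 77 + 2Q so Q* = 53.6 and P* = 184.2.
With the tax, sellers need 55 more per unit: 211 - 0.5Q = 77 + 2Q + 55, so Q_t = 31.6. Buyers pay P_b = 195.2; sellers receive P_s = P_b - 55 = 140.2.
PS = (1/2)(Q_t)(P_s - 77) = (1/2)(31.6)(63.2) = 998.56.

998.56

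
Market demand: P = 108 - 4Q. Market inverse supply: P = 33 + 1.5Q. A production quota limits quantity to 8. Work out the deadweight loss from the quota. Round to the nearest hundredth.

87.36

Without the quota, 108 - 4Q = 33 + 1.5Q gives Q* = 13.6364.
At Q = 8 the demand price is 108 - 4(8) = 76 and the supply price is 33 + 1.5(8) = 45.
Deadweight loss is the triangle between the curves from 8 to 13.6364: (1/2)(76 - 45)(13.6364 - 8) = 87.3636.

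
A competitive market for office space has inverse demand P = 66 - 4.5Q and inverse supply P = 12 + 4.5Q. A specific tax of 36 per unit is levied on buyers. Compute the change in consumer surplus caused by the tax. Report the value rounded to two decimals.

-72.00

Without the tax, 66 - 4.5Q = 12 + 4.5Q so Q* = 6 and P* = 39.
A tax on buyers shifts demand down by 36: (66 - 36) - 4.5Q = 12 + 4.5Q, so Q_t = 2. Buyers pay P_b = 57; sellers receive P_s = P_b - 36 = 21.
Consumers lose the trapezoid between P* and P_b out to Q_t plus the triangle from Q_t to Q*: change in CS = 9 - 81 = -72.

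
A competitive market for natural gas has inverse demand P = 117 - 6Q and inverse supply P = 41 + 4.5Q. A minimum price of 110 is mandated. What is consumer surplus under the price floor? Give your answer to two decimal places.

4.08

Without the control, 117 - 6Q = 41 + 4.5Q so Q* = 7.2381 and P* = 73.5714.
At the floor price 110, quantity demanded is (117 - 110)/6 = 1.1667; demand is the short side, so Q = 1.1667 trades at P = 110.
CS is the triangle under demand above 110: (1/2)(1.1667)(117 - 110) = 4.0833.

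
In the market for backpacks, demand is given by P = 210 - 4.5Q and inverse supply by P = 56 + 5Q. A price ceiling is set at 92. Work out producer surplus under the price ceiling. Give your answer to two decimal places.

129.60

Without the control, 210 - 4.5Q = 56 + 5Q so Q* = 16.2105 and P* = 137.0526.
At P = 92, sellers supply (92 - 56)/5 = 7.2 while buyers want more, so the quantity traded is 7.2 at price 92.
PS is the triangle above supply below 92: (1/2)(7.2)(92 - 56) = 129.6.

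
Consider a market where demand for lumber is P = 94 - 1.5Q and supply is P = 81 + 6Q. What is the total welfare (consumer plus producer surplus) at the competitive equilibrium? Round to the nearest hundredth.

Set 94 - 1.5Q = 81 + 6Q, which gives 13 = 7.5Q, so Q* = 1.7333 and P* = 94 - 1.5(1.7333) = 91.4.
Total surplus is the full triangle between the curves from 0 to Q*: (1/2)(1.7333)(94 - 81) = 11.2667.

11.27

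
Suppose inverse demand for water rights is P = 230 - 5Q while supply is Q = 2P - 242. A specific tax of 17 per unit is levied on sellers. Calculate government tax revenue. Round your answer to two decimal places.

Rewriting supply in inverse form: P = 121 + 0.5Q.
Pre-tax equilibrium: 230 - 5Q = 121 + 0.5Q gives Q* = 19.8182, P* = 130.9091.
With the tax, sellers need 17 more per unit: 230 - 5Q = 121 + 0.5Q + 17, so Q_t = 16.7273. Buyers pay P_b = 146.3636; sellers receive P_s = P_b - 17 = 129.3636.
Revenue is the tax times quantity traded: 17 x 16.7273 = 284.3636.

284.36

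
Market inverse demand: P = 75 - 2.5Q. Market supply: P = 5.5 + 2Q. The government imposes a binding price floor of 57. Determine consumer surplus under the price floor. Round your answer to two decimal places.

Free-market equilibrium: 75 - 2.5Q = 5.5 + 2Q gives Q* = 15.4444, P* = 36.3889.
At the floor price 57, quantity demanded is (75 - 57)/2.5 = 7.2; demand is the short side, so Q = 7.2 trades at P = 57.
CS is the triangle under demand above 57: (1/2)(7.2)(75 - 57) = 64.8.

64.80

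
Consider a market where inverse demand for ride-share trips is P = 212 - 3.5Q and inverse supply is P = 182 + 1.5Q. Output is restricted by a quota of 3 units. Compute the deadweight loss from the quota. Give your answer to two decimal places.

Unrestricted equilibrium: Q* = (212 - 182)/(3.5 + 1.5) = 6.
At Q = 3 the demand price is 212 - 3.5(3) = 201.5 and the supply price is 182 + 1.5(3) = 186.5.
Deadweight loss is the triangle between the curves from 3 to 6: (1/2)(201.5 - 186.5)(6 - 3) = 22.5.

22.50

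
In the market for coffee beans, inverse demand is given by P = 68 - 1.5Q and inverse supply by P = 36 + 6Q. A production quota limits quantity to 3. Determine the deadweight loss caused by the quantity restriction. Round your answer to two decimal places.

6.02

Without the quota, 68 - 1.5Q = 36 + 6Q gives Q* = 4.2667.
At Q = 3 the demand price is 68 - 1.5(3) = 63.5 and the supply price is 36 + 6(3) = 54.
Deadweight loss is the triangle between the curves from 3 to 4.2667: (1/2)(63.5 - 54)(4.2667 - 3) = 6.0167.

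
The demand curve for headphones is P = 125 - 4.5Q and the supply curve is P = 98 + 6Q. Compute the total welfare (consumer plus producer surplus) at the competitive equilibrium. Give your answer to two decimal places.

Setting demand equal to supply, 27 = 10.5Q, so Q* = 2.5714 and P* = 113.4286.
CS = (1/2)(2.5714)(11.5714) = 14.8776 and PS = (1/2)(2.5714)(15.4286) = 19.8367, so total surplus = 34.7143.

34.71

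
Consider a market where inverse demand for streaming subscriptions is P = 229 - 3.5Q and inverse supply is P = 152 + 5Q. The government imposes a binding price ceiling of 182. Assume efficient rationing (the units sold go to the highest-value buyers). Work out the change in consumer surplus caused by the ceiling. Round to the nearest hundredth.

Free-market equilibrium: 229 - 3.5Q = 152 + 5Q gives Q* = 9.0588, P* = 197.2941.
At P = 182, sellers supply (182 - 152)/5 = 6 while buyers want more, so the quantity traded is 6 at price 182.
CS goes from (1/2)(9.0588)(31.7059) = 143.609 to 219 (computed as (229 - 182)(6) - (1/2)(3.5)(6)^2), a change of 75.391.

75.39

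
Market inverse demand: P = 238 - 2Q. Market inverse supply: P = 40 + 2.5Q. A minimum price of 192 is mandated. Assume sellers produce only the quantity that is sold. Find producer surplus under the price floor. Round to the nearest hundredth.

Without the control, 238 - 2Q = 40 + 2.5Q so Q* = 44 and P* = 150.
At the floor price 192, quantity demanded is (238 - 192)/2 = 23; demand is the short side, so Q = 23 trades at P = 192.
The supply price at Q = 23 is 97.5. PS is the trapezoid between 192 and supply over [0, 23]: (1/2)[(192 - 40) + (192 - 97.5)](23) = 2834.75.

2834.75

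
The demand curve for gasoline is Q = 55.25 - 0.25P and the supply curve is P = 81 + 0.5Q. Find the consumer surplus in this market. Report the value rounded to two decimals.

1935.80

Rewriting demand in inverse form: P = 221 - 4Q.
Equilibrium: 221 - 4Q = 81 + 0.5Q, so Q* = 31.1111 and P* = 96.5556.
The demand choke price is 221, so CS = (1/2)(Q*)(221 - P*) = (1/2)(31.1111)(124.4444) = 1935.8025.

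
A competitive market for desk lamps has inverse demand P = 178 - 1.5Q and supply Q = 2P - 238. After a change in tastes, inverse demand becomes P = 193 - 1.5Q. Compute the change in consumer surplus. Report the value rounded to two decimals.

Rewriting supply in inverse form: P = 119 + 0.5Q.
Initial equilibrium: Q_0 = 29.5, P_0 = 133.75; CS_0 = (1/2)(29.5)(44.25) = 652.6875, PS_0 = (1/2)(29.5)(14.75) = 217.5625.
New equilibrium: 193 - 1.5Q = 119 + 0.5Q gives Q_1 = 37, P_1 = 137.5; CS_1 = 1026.75, PS_1 = 342.25.
Change in consumer surplus = 1026.75 - 652.6875 = 374.0625.

374.06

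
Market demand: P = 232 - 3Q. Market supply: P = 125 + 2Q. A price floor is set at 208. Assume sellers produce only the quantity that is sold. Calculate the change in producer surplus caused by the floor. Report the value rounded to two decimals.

142.04

Free-market equilibrium: 232 - 3Q = 125 + 2Q gives Q* = 21.4, P* = 167.8.
At P = 208, buyers demand (232 - 208)/3 = 8 while sellers would supply more, so the quantity traded is 8 at price 208.
PS goes from (1/2)(21.4)(42.8) = 457.96 to 600 (computed as (208 - 125)(8) - (1/2)(2)(8)^2), a change of 142.04.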